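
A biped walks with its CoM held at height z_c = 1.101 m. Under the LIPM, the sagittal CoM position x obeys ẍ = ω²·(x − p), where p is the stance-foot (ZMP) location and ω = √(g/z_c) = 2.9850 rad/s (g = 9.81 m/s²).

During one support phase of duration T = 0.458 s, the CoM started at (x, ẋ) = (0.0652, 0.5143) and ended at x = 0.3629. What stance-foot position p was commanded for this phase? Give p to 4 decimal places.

p = 0.0821

ωT = 2.9850·0.458 = 1.367130; cosh(ωT) = 2.089455, sinh(ωT) = 1.834618
x(T) = p + (x₀−p)·cosh(ωT) + (ẋ₀/ω)·sinh(ωT) ⇒ p·(1 − cosh) = x(T) − x₀·cosh − (ẋ₀/ω)·sinh
numerator   = 0.3629 − (0.0652)·2.089455 − (0.5143/2.9850)·1.834618 = -0.089428
denominator = 1 − 2.089455 = -1.089455
p = -0.089428 / -1.089455 = 0.0821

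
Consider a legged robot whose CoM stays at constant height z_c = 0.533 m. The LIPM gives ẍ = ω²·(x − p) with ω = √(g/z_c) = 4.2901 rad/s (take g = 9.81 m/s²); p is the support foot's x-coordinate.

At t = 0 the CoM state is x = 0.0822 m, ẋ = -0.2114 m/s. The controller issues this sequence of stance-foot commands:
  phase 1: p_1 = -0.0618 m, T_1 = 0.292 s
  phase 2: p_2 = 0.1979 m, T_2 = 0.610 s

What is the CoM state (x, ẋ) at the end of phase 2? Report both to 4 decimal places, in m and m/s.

phase 1: p=-0.0618, T=0.292, ωT=1.252709, cosh=1.892771, sinh=1.607041; start (x,ẋ)=(0.082200, -0.211400) → end (x,ẋ)=(0.131570, 0.592657)
phase 2: p=0.1979, T=0.610, ωT=2.616961, cosh=6.883534, sinh=6.810510; start (x,ẋ)=(0.131570, 0.592657) → end (x,ẋ)=(0.682155, 2.141562)

x = 0.6822, ẋ = 2.1416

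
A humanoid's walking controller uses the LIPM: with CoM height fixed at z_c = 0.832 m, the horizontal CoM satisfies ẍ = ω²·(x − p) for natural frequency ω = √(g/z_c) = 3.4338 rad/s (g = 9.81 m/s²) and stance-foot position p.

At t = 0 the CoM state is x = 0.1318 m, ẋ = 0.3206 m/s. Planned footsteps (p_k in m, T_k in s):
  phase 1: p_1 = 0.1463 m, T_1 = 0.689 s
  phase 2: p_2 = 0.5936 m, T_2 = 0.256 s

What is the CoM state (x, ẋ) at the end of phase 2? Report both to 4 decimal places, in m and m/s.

x = 0.9718, ẋ = 1.9508

phase 1: p=0.1463, T=0.689, ωT=2.365888, cosh=5.373681, sinh=5.279816; start (x,ẋ)=(0.131800, 0.320600) → end (x,ẋ)=(0.561337, 1.459920)
phase 2: p=0.5936, T=0.256, ωT=0.879053, cosh=1.411897, sinh=0.996721; start (x,ẋ)=(0.561337, 1.459920) → end (x,ẋ)=(0.971815, 1.950833)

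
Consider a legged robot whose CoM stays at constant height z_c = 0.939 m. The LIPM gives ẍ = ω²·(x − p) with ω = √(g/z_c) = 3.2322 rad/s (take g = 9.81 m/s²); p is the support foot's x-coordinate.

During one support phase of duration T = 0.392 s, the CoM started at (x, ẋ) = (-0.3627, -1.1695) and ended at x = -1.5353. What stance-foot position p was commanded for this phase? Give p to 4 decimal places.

p = 0.2719

ωT = 3.2322·0.392 = 1.267022; cosh(ωT) = 1.915967, sinh(ωT) = 1.634298
x(T) = p + (x₀−p)·cosh(ωT) + (ẋ₀/ω)·sinh(ωT) ⇒ p·(1 − cosh) = x(T) − x₀·cosh − (ẋ₀/ω)·sinh
numerator   = -1.5353 − (-0.3627)·1.915967 − (-1.1695/3.2322)·1.634298 = -0.249044
denominator = 1 − 1.915967 = -0.915967
p = -0.249044 / -0.915967 = 0.2719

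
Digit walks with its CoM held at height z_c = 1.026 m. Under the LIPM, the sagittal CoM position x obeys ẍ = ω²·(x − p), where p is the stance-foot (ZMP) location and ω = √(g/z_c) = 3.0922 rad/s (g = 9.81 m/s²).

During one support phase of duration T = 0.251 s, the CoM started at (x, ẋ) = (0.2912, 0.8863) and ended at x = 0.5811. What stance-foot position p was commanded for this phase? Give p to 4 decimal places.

ωT = 3.0922·0.251 = 0.776142; cosh(ωT) = 1.316625, sinh(ωT) = 0.856447
x(T) = p + (x₀−p)·cosh(ωT) + (ẋ₀/ω)·sinh(ωT) ⇒ p·(1 − cosh) = x(T) − x₀·cosh − (ẋ₀/ω)·sinh
numerator   = 0.5811 − (0.2912)·1.316625 − (0.8863/3.0922)·0.856447 = -0.047780
denominator = 1 − 1.316625 = -0.316625
p = -0.047780 / -0.316625 = 0.1509

p = 0.1509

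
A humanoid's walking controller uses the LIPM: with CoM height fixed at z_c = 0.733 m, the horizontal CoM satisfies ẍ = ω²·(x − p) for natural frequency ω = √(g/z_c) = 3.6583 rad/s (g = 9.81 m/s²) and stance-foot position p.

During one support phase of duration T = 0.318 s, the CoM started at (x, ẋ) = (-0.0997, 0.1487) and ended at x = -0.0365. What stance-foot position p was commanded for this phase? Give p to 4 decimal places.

ωT = 3.6583·0.318 = 1.163339; cosh(ωT) = 1.756522, sinh(ωT) = 1.444081
x(T) = p + (x₀−p)·cosh(ωT) + (ẋ₀/ω)·sinh(ωT) ⇒ p·(1 − cosh) = x(T) − x₀·cosh − (ẋ₀/ω)·sinh
numerator   = -0.0365 − (-0.0997)·1.756522 − (0.1487/3.6583)·1.444081 = 0.079927
denominator = 1 − 1.756522 = -0.756522
p = 0.079927 / -0.756522 = -0.1057

p = -0.1057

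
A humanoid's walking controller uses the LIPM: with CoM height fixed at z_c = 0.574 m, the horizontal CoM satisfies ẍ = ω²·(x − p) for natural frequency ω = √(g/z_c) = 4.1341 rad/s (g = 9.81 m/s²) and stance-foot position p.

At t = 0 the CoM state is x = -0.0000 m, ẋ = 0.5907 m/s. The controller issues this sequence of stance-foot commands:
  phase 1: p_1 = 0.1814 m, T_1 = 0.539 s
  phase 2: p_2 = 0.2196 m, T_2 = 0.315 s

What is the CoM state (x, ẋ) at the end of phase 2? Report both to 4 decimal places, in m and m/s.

phase 1: p=0.1814, T=0.539, ωT=2.228280, cosh=4.695798, sinh=4.588085; start (x,ẋ)=(-0.000000, 0.590700) → end (x,ẋ)=(-0.014850, -0.666915)
phase 2: p=0.2196, T=0.315, ωT=1.302242, cosh=1.974726, sinh=1.702805; start (x,ẋ)=(-0.014850, -0.666915) → end (x,ẋ)=(-0.518072, -2.967402)

x = -0.5181, ẋ = -2.9674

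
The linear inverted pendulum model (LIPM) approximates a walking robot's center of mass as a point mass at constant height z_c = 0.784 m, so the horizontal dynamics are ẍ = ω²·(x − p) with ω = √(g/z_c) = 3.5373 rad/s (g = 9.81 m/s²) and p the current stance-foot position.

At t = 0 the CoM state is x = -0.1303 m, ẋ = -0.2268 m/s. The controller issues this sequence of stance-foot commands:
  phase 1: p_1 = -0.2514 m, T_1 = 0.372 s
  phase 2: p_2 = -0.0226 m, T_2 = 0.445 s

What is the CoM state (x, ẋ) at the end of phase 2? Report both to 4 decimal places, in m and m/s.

x = -0.0806, ẋ = -0.0741

phase 1: p=-0.2514, T=0.372, ωT=1.315876, cosh=1.998127, sinh=1.729887; start (x,ẋ)=(-0.130300, -0.226800) → end (x,ẋ)=(-0.120342, 0.287852)
phase 2: p=-0.0226, T=0.445, ωT=1.574099, cosh=2.516791, sinh=2.309597; start (x,ẋ)=(-0.120342, 0.287852) → end (x,ẋ)=(-0.080649, -0.074060)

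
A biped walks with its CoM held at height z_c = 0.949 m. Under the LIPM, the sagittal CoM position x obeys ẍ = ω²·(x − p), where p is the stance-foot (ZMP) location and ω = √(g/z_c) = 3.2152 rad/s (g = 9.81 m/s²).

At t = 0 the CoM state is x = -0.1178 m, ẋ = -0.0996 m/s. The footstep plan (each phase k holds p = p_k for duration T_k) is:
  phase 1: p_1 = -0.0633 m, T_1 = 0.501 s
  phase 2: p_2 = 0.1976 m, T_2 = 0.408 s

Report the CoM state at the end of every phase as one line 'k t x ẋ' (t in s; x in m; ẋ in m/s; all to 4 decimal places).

phase 1: p=-0.0633, T=0.501, ωT=1.610815, cosh=2.603308, sinh=2.403583; start (x,ẋ)=(-0.117800, -0.099600) → end (x,ẋ)=(-0.279638, -0.680466)
phase 2: p=0.1976, T=0.408, ωT=1.311802, cosh=1.991096, sinh=1.721761; start (x,ẋ)=(-0.279638, -0.680466) → end (x,ẋ)=(-1.117021, -3.996770)

1 0.5010 -0.2796 -0.6805
2 0.9090 -1.1170 -3.9968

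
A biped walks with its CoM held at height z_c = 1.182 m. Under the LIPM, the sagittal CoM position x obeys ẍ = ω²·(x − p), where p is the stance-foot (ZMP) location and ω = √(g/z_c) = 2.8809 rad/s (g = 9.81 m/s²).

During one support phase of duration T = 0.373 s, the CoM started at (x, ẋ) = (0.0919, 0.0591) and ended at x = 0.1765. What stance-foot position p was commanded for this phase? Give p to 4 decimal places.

p = 0.0005

ωT = 2.8809·0.373 = 1.074576; cosh(ωT) = 1.635096, sinh(ωT) = 1.293654
x(T) = p + (x₀−p)·cosh(ωT) + (ẋ₀/ω)·sinh(ωT) ⇒ p·(1 − cosh) = x(T) − x₀·cosh − (ẋ₀/ω)·sinh
numerator   = 0.1765 − (0.0919)·1.635096 − (0.0591/2.8809)·1.293654 = -0.000304
denominator = 1 − 1.635096 = -0.635096
p = -0.000304 / -0.635096 = 0.0005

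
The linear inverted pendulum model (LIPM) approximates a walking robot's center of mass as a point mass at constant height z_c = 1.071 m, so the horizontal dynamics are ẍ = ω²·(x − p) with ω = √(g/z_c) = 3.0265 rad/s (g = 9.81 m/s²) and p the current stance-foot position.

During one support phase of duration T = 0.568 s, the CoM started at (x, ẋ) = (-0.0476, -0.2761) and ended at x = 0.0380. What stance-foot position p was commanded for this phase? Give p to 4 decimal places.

ωT = 3.0265·0.568 = 1.719052; cosh(ωT) = 2.879236, sinh(ωT) = 2.700000
x(T) = p + (x₀−p)·cosh(ωT) + (ẋ₀/ω)·sinh(ωT) ⇒ p·(1 − cosh) = x(T) − x₀·cosh − (ẋ₀/ω)·sinh
numerator   = 0.0380 − (-0.0476)·2.879236 − (-0.2761/3.0265)·2.700000 = 0.421366
denominator = 1 − 2.879236 = -1.879236
p = 0.421366 / -1.879236 = -0.2242

p = -0.2242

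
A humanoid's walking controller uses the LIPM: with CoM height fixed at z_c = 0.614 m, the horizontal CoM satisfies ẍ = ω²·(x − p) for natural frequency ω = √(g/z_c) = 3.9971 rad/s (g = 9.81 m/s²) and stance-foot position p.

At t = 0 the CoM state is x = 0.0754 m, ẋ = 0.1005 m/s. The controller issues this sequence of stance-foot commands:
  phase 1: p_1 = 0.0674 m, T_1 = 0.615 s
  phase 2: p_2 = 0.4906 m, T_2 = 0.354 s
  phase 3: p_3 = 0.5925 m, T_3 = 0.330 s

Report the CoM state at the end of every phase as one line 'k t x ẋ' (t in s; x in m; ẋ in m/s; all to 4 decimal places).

phase 1: p=0.0674, T=0.615, ωT=2.458216, cosh=5.884771, sinh=5.799184; start (x,ẋ)=(0.075400, 0.100500) → end (x,ẋ)=(0.260288, 0.776859)
phase 2: p=0.4906, T=0.354, ωT=1.414973, cosh=2.179655, sinh=1.936722; start (x,ẋ)=(0.260288, 0.776859) → end (x,ẋ)=(0.365013, -0.089621)
phase 3: p=0.5925, T=0.330, ωT=1.319043, cosh=2.003616, sinh=1.736225; start (x,ẋ)=(0.365013, -0.089621) → end (x,ẋ)=(0.097775, -1.758295)

1 0.6150 0.2603 0.7769
2 0.9690 0.3650 -0.0896
3 1.2990 0.0978 -1.7583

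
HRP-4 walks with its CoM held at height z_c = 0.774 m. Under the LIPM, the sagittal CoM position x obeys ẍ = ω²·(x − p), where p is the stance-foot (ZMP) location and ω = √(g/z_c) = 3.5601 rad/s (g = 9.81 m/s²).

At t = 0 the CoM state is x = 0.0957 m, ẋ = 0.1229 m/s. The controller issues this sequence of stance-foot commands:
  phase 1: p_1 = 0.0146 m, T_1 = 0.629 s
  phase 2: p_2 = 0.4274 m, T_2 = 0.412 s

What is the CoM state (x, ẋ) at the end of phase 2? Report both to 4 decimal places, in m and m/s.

x = 1.8381, ẋ = 5.3571

phase 1: p=0.0146, T=0.629, ωT=2.239303, cosh=4.746659, sinh=4.640126; start (x,ẋ)=(0.095700, 0.122900) → end (x,ẋ)=(0.559738, 1.923081)
phase 2: p=0.4274, T=0.412, ωT=1.466761, cosh=2.282922, sinh=2.052250; start (x,ẋ)=(0.559738, 1.923081) → end (x,ẋ)=(1.838094, 5.357134)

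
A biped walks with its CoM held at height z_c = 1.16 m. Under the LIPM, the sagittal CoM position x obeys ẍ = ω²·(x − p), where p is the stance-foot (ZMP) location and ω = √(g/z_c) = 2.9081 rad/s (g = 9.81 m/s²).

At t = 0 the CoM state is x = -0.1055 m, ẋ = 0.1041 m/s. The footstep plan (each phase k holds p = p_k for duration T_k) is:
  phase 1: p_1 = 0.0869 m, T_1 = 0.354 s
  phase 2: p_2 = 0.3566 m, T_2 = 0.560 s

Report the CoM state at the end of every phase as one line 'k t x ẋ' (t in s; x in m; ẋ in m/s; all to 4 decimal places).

1 0.3540 -0.1731 -0.5190
2 0.9140 -1.4823 -5.1473

phase 1: p=0.0869, T=0.354, ωT=1.029467, cosh=1.578386, sinh=1.221189; start (x,ẋ)=(-0.105500, 0.104100) → end (x,ẋ)=(-0.173067, -0.518968)
phase 2: p=0.3566, T=0.560, ωT=1.628536, cosh=2.646312, sinh=2.450096; start (x,ẋ)=(-0.173067, -0.518968) → end (x,ẋ)=(-1.482299, -5.147294)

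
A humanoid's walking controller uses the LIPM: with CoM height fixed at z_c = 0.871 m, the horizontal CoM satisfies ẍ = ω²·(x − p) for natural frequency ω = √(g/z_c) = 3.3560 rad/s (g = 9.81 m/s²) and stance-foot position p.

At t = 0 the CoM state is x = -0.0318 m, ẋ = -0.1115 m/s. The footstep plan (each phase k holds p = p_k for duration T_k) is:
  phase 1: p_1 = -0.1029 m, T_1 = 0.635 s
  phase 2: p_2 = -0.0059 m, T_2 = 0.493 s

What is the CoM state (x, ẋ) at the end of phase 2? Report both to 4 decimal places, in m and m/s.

phase 1: p=-0.1029, T=0.635, ωT=2.131060, cosh=4.271251, sinh=4.152540; start (x,ẋ)=(-0.031800, -0.111500) → end (x,ẋ)=(0.062822, 0.514600)
phase 2: p=-0.0059, T=0.493, ωT=1.654508, cosh=2.710846, sinh=2.519660; start (x,ẋ)=(0.062822, 0.514600) → end (x,ẋ)=(0.566751, 1.976109)

x = 0.5668, ẋ = 1.9761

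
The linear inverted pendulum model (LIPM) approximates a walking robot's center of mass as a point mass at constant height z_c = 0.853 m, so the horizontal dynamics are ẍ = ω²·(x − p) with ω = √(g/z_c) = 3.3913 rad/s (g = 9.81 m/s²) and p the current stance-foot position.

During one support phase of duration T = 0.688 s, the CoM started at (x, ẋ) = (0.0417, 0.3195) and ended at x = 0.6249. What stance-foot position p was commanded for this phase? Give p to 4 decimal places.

ωT = 3.3913·0.688 = 2.333214; cosh(ωT) = 5.204008, sinh(ωT) = 5.107024
x(T) = p + (x₀−p)·cosh(ωT) + (ẋ₀/ω)·sinh(ωT) ⇒ p·(1 − cosh) = x(T) − x₀·cosh − (ẋ₀/ω)·sinh
numerator   = 0.6249 − (0.0417)·5.204008 − (0.3195/3.3913)·5.107024 = -0.073248
denominator = 1 − 5.204008 = -4.204008
p = -0.073248 / -4.204008 = 0.0174

p = 0.0174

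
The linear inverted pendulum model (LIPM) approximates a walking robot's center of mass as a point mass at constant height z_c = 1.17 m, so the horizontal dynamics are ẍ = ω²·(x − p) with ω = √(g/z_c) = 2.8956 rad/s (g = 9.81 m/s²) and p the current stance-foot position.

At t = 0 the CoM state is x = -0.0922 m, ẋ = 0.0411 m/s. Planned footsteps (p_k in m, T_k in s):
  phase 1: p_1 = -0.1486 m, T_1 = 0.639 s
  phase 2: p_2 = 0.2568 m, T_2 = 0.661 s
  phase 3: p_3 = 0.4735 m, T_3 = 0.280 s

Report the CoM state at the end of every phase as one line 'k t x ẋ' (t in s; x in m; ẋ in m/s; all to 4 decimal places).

phase 1: p=-0.1486, T=0.639, ωT=1.850288, cosh=3.259423, sinh=3.102231; start (x,ẋ)=(-0.092200, 0.041100) → end (x,ẋ)=(0.079264, 0.640593)
phase 2: p=0.2568, T=0.661, ωT=1.913992, cosh=3.463794, sinh=3.316304; start (x,ẋ)=(0.079264, 0.640593) → end (x,ẋ)=(0.375519, 0.514064)
phase 3: p=0.4735, T=0.280, ωT=0.810768, cosh=1.347076, sinh=0.902559; start (x,ẋ)=(0.375519, 0.514064) → end (x,ẋ)=(0.501746, 0.436414)

1 0.6390 0.0793 0.6406
2 1.3000 0.3755 0.5141
3 1.5800 0.5017 0.4364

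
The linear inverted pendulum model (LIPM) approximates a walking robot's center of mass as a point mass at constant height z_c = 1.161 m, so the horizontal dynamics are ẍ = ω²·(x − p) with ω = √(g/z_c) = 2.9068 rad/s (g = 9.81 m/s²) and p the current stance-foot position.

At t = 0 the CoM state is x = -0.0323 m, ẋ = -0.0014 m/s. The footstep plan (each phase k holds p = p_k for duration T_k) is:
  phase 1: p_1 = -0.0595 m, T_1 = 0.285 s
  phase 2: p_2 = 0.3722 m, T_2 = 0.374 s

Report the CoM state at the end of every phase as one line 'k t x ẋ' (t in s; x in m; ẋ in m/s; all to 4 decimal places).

phase 1: p=-0.0595, T=0.285, ωT=0.828438, cosh=1.363235, sinh=0.926504; start (x,ẋ)=(-0.032300, -0.001400) → end (x,ẋ)=(-0.022866, 0.071345)
phase 2: p=0.3722, T=0.374, ωT=1.087143, cosh=1.651484, sinh=1.314305; start (x,ẋ)=(-0.022866, 0.071345) → end (x,ẋ)=(-0.247987, -1.391494)

1 0.2850 -0.0229 0.0713
2 0.6590 -0.2480 -1.3915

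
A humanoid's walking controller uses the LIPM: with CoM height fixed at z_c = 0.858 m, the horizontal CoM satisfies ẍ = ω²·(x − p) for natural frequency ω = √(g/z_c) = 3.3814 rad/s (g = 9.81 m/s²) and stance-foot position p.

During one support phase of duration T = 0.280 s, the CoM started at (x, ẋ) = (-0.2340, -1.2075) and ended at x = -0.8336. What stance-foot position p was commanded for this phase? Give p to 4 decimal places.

ωT = 3.3814·0.280 = 0.946792; cosh(ωT) = 1.482706, sinh(ωT) = 1.094722
x(T) = p + (x₀−p)·cosh(ωT) + (ẋ₀/ω)·sinh(ωT) ⇒ p·(1 − cosh) = x(T) − x₀·cosh − (ẋ₀/ω)·sinh
numerator   = -0.8336 − (-0.2340)·1.482706 − (-1.2075/3.3814)·1.094722 = -0.095721
denominator = 1 − 1.482706 = -0.482706
p = -0.095721 / -0.482706 = 0.1983

p = 0.1983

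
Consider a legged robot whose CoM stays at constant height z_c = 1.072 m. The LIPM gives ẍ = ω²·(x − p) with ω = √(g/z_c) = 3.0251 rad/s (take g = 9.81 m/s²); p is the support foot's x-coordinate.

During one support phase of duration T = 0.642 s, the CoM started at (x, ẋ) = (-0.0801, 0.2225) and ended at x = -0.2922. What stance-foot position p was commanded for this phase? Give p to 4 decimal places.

p = 0.1010

ωT = 3.0251·0.642 = 1.942114; cosh(ωT) = 3.558440, sinh(ωT) = 3.415039
x(T) = p + (x₀−p)·cosh(ωT) + (ẋ₀/ω)·sinh(ωT) ⇒ p·(1 − cosh) = x(T) − x₀·cosh − (ẋ₀/ω)·sinh
numerator   = -0.2922 − (-0.0801)·3.558440 − (0.2225/3.0251)·3.415039 = -0.258350
denominator = 1 − 3.558440 = -2.558440
p = -0.258350 / -2.558440 = 0.1010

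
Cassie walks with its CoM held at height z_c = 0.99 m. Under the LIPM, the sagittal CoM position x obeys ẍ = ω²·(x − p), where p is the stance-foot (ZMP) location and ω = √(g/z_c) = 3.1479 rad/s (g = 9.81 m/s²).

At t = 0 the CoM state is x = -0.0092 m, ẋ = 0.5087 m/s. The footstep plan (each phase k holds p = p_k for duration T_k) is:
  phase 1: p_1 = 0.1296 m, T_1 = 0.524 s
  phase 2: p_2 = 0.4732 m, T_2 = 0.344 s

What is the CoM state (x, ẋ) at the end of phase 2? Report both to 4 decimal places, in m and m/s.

phase 1: p=0.1296, T=0.524, ωT=1.649500, cosh=2.698260, sinh=2.506114; start (x,ẋ)=(-0.009200, 0.508700) → end (x,ẋ)=(0.160069, 0.277612)
phase 2: p=0.4732, T=0.344, ωT=1.082878, cosh=1.645893, sinh=1.307273; start (x,ẋ)=(0.160069, 0.277612) → end (x,ẋ)=(0.073108, -0.831665)

x = 0.0731, ẋ = -0.8317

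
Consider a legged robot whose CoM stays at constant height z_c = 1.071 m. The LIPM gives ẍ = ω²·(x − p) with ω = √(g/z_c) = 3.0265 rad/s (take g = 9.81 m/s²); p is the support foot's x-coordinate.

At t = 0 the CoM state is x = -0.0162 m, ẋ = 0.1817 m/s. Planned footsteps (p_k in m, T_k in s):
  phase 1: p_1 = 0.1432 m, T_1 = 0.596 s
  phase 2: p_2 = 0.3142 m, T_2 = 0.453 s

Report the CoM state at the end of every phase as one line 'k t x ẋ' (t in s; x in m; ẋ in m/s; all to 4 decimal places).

1 0.5960 -0.1766 -0.8584
2 1.0490 -1.2374 -4.5367

phase 1: p=0.1432, T=0.596, ωT=1.803794, cosh=3.118658, sinh=2.953985; start (x,ẋ)=(-0.016200, 0.181700) → end (x,ẋ)=(-0.176568, -0.858413)
phase 2: p=0.3142, T=0.453, ωT=1.371004, cosh=2.096579, sinh=1.842727; start (x,ẋ)=(-0.176568, -0.858413) → end (x,ẋ)=(-1.237390, -4.536749)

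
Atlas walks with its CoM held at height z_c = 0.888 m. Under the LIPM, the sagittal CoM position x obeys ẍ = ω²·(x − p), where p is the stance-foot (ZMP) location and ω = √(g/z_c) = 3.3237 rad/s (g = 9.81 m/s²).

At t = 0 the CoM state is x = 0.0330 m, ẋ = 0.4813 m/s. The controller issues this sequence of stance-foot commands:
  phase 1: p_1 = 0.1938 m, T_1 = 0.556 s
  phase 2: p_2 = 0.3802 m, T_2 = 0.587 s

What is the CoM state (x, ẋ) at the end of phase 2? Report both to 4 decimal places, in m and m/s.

phase 1: p=0.1938, T=0.556, ωT=1.847977, cosh=3.252262, sinh=3.094706; start (x,ẋ)=(0.033000, 0.481300) → end (x,ẋ)=(0.118976, -0.088655)
phase 2: p=0.3802, T=0.587, ωT=1.951012, cosh=3.588967, sinh=3.446837; start (x,ẋ)=(0.118976, -0.088655) → end (x,ẋ)=(-0.649264, -3.310827)

x = -0.6493, ẋ = -3.3108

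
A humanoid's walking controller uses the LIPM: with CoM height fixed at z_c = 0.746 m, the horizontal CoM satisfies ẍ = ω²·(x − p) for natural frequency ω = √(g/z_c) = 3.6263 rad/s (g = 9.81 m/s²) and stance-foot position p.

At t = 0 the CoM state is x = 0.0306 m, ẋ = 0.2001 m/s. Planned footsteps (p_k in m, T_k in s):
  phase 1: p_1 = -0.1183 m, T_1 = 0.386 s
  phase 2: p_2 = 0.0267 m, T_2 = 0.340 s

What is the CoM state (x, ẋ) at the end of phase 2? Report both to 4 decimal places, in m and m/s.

phase 1: p=-0.1183, T=0.386, ωT=1.399752, cosh=2.150426, sinh=1.903768; start (x,ẋ)=(0.030600, 0.200100) → end (x,ẋ)=(0.306949, 1.458251)
phase 2: p=0.0267, T=0.340, ωT=1.232942, cosh=1.861372, sinh=1.569938; start (x,ẋ)=(0.306949, 1.458251) → end (x,ẋ)=(1.179669, 4.309822)

x = 1.1797, ẋ = 4.3098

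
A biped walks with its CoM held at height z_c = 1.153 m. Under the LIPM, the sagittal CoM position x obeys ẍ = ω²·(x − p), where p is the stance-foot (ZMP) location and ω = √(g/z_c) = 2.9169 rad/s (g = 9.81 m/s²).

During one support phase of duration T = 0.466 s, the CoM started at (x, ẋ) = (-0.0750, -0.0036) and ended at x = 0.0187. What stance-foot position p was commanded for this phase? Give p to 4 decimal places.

ωT = 2.9169·0.466 = 1.359275; cosh(ωT) = 2.075109, sinh(ωT) = 1.818262
x(T) = p + (x₀−p)·cosh(ωT) + (ẋ₀/ω)·sinh(ωT) ⇒ p·(1 − cosh) = x(T) − x₀·cosh − (ẋ₀/ω)·sinh
numerator   = 0.0187 − (-0.0750)·2.075109 − (-0.0036/2.9169)·1.818262 = 0.176577
denominator = 1 − 2.075109 = -1.075109
p = 0.176577 / -1.075109 = -0.1642

p = -0.1642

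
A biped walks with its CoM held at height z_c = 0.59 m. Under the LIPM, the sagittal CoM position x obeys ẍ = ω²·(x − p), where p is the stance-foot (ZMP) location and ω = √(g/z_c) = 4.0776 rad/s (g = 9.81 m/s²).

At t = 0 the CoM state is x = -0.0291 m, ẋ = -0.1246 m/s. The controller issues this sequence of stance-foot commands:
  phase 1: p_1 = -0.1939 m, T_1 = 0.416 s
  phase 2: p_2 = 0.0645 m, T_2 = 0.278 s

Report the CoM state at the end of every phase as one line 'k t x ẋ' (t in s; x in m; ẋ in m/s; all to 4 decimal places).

phase 1: p=-0.1939, T=0.416, ωT=1.696282, cosh=2.818497, sinh=2.635133; start (x,ẋ)=(-0.029100, -0.124600) → end (x,ẋ)=(0.190066, 1.419594)
phase 2: p=0.0645, T=0.278, ωT=1.133573, cosh=1.714309, sinh=1.392428; start (x,ẋ)=(0.190066, 1.419594) → end (x,ẋ)=(0.764525, 3.146558)

1 0.4160 0.1901 1.4196
2 0.6940 0.7645 3.1466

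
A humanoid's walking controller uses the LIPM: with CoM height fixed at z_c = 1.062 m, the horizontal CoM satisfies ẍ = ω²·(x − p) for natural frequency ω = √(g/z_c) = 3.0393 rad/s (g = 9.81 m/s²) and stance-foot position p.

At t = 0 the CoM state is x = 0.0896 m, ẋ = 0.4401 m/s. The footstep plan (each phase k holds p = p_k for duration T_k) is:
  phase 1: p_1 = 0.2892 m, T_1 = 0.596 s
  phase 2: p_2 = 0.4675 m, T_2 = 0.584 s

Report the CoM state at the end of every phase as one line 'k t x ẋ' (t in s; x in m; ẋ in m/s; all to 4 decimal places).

phase 1: p=0.2892, T=0.596, ωT=1.811423, cosh=3.141285, sinh=2.977863; start (x,ẋ)=(0.089600, 0.440100) → end (x,ẋ)=(0.093403, -0.424024)
phase 2: p=0.4675, T=0.584, ωT=1.774951, cosh=3.034742, sinh=2.865251; start (x,ẋ)=(0.093403, -0.424024) → end (x,ẋ)=(-1.067529, -4.544571)

1 0.5960 0.0934 -0.4240
2 1.1800 -1.0675 -4.5446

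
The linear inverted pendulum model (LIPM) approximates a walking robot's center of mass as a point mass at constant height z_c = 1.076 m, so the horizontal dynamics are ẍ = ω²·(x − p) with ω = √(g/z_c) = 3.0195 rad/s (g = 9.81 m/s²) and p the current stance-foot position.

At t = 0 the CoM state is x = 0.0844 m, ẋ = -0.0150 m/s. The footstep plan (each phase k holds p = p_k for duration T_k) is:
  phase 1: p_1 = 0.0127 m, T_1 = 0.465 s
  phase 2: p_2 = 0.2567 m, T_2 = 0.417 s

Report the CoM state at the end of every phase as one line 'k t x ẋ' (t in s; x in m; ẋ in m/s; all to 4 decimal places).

phase 1: p=0.0127, T=0.465, ωT=1.404068, cosh=2.158662, sinh=1.913066; start (x,ẋ)=(0.084400, -0.015000) → end (x,ẋ)=(0.157973, 0.381795)
phase 2: p=0.2567, T=0.417, ωT=1.259131, cosh=1.903131, sinh=1.619230; start (x,ẋ)=(0.157973, 0.381795) → end (x,ẋ)=(0.273549, 0.243901)

1 0.4650 0.1580 0.3818
2 0.8820 0.2735 0.2439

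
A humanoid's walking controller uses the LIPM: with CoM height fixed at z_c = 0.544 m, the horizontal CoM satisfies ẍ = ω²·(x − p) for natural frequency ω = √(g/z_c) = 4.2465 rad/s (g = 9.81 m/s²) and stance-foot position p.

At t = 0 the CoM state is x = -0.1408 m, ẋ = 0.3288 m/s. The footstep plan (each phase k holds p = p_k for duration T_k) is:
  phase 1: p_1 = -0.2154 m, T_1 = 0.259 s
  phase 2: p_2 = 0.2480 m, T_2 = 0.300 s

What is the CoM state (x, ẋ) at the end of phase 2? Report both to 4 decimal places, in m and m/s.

x = 0.1710, ẋ = 0.2245

phase 1: p=-0.2154, T=0.259, ωT=1.099843, cosh=1.668310, sinh=1.335386; start (x,ẋ)=(-0.140800, 0.328800) → end (x,ẋ)=(0.012453, 0.971576)
phase 2: p=0.2480, T=0.300, ωT=1.273950, cosh=1.927335, sinh=1.647611; start (x,ẋ)=(0.012453, 0.971576) → end (x,ẋ)=(0.170986, 0.224528)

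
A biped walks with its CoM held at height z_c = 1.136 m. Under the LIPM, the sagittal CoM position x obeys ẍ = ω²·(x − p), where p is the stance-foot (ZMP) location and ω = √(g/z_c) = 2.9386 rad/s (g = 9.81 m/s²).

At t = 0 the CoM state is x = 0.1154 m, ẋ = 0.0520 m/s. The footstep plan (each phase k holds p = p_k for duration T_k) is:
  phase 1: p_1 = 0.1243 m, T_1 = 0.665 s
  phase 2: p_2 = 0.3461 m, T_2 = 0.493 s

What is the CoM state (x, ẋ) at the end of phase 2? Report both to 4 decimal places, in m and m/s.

x = -0.0204, ẋ = -0.9213

phase 1: p=0.1243, T=0.665, ωT=1.954169, cosh=3.599867, sinh=3.458185; start (x,ẋ)=(0.115400, 0.052000) → end (x,ẋ)=(0.153455, 0.096749)
phase 2: p=0.3461, T=0.493, ωT=1.448730, cosh=2.246286, sinh=2.011417; start (x,ẋ)=(0.153455, 0.096749) → end (x,ẋ)=(-0.020411, -0.921347)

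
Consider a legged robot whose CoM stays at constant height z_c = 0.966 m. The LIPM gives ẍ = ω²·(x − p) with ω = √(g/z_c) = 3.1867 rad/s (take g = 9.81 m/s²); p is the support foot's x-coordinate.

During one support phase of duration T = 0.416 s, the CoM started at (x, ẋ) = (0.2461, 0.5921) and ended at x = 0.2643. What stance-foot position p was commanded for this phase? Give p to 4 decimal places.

p = 0.5484

ωT = 3.1867·0.416 = 1.325667; cosh(ωT) = 2.015161, sinh(ωT) = 1.749535
x(T) = p + (x₀−p)·cosh(ωT) + (ẋ₀/ω)·sinh(ωT) ⇒ p·(1 − cosh) = x(T) − x₀·cosh − (ẋ₀/ω)·sinh
numerator   = 0.2643 − (0.2461)·2.015161 − (0.5921/3.1867)·1.749535 = -0.556701
denominator = 1 − 2.015161 = -1.015161
p = -0.556701 / -1.015161 = 0.5484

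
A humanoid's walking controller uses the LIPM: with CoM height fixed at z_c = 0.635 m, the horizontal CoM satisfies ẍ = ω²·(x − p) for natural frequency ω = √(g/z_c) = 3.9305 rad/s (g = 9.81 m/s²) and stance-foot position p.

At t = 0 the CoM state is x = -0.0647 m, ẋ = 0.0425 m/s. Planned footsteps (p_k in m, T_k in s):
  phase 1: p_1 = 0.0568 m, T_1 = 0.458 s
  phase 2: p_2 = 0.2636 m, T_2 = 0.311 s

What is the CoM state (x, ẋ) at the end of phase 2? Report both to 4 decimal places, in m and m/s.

phase 1: p=0.0568, T=0.458, ωT=1.800169, cosh=3.107970, sinh=2.942699; start (x,ẋ)=(-0.064700, 0.042500) → end (x,ẋ)=(-0.288999, -1.273214)
phase 2: p=0.2636, T=0.311, ωT=1.222385, cosh=1.844902, sinh=1.550375; start (x,ẋ)=(-0.288999, -1.273214) → end (x,ẋ)=(-1.258108, -5.716358)

x = -1.2581, ẋ = -5.7164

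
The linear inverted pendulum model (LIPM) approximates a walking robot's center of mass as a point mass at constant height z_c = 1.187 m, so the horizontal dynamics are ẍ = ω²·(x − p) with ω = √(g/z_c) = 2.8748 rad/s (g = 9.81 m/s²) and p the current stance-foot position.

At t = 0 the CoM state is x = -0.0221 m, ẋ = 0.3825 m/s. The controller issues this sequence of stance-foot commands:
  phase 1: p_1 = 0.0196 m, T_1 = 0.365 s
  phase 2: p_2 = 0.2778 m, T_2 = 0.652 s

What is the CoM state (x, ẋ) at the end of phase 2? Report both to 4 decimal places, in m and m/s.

x = 0.2620, ẋ = 0.0955

phase 1: p=0.0196, T=0.365, ωT=1.049302, cosh=1.602920, sinh=1.252738; start (x,ẋ)=(-0.022100, 0.382500) → end (x,ẋ)=(0.119438, 0.462940)
phase 2: p=0.2778, T=0.652, ωT=1.874370, cosh=3.335081, sinh=3.181629; start (x,ẋ)=(0.119438, 0.462940) → end (x,ẋ)=(0.262001, 0.095479)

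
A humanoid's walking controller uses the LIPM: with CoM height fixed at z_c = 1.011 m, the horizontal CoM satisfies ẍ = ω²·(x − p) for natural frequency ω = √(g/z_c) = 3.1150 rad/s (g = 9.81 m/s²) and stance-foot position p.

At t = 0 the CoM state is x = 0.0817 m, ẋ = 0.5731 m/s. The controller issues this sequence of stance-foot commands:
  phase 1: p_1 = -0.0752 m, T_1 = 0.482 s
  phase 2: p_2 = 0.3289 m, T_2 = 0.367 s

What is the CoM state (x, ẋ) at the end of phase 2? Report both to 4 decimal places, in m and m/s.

x = 2.0292, ẋ = 5.7039

phase 1: p=-0.0752, T=0.482, ωT=1.501430, cosh=2.355457, sinh=2.132646; start (x,ẋ)=(0.081700, 0.573100) → end (x,ẋ)=(0.686737, 2.392229)
phase 2: p=0.3289, T=0.367, ωT=1.143205, cosh=1.727801, sinh=1.409005; start (x,ẋ)=(0.686737, 2.392229) → end (x,ẋ)=(2.029246, 5.703859)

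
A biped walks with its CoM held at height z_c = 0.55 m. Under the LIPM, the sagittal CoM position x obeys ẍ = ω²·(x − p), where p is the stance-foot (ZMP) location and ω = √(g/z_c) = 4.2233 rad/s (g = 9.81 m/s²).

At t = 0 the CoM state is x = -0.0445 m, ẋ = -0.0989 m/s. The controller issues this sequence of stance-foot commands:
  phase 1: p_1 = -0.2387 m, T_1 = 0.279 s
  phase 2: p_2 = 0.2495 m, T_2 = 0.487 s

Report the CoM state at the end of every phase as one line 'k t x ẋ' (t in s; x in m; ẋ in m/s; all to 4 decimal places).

phase 1: p=-0.2387, T=0.279, ωT=1.178301, cosh=1.778325, sinh=1.470524; start (x,ẋ)=(-0.044500, -0.098900) → end (x,ẋ)=(0.072214, 1.030196)
phase 2: p=0.2495, T=0.487, ωT=2.056747, cosh=3.974179, sinh=3.846310; start (x,ẋ)=(0.072214, 1.030196) → end (x,ẋ)=(0.483171, 1.214333)

1 0.2790 0.0722 1.0302
2 0.7660 0.4832 1.2143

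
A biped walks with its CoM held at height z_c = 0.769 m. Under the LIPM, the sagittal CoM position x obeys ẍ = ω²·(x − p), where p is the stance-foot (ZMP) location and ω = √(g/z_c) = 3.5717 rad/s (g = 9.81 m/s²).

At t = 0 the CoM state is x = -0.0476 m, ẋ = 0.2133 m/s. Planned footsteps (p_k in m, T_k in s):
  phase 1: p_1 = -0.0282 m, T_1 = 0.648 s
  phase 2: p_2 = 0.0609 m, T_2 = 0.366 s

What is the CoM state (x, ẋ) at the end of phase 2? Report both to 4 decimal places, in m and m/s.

x = 0.6371, ẋ = 2.1518

phase 1: p=-0.0282, T=0.648, ωT=2.314462, cosh=5.109146, sinh=5.010327; start (x,ẋ)=(-0.047600, 0.213300) → end (x,ẋ)=(0.171897, 0.742610)
phase 2: p=0.0609, T=0.366, ωT=1.307242, cosh=1.983266, sinh=1.712701; start (x,ẋ)=(0.171897, 0.742610) → end (x,ẋ)=(0.637132, 2.151788)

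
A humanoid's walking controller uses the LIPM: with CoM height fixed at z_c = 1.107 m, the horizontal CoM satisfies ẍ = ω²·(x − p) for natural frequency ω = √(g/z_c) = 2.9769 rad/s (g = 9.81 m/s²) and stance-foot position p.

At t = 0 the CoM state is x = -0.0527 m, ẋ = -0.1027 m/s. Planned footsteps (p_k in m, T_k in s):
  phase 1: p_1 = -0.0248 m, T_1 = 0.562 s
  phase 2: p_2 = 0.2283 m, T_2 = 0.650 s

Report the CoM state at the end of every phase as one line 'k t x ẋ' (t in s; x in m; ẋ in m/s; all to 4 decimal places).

phase 1: p=-0.0248, T=0.562, ωT=1.673018, cosh=2.757951, sinh=2.570272; start (x,ẋ)=(-0.052700, -0.102700) → end (x,ẋ)=(-0.190419, -0.496717)
phase 2: p=0.2283, T=0.650, ωT=1.934985, cosh=3.534183, sinh=3.389757; start (x,ẋ)=(-0.190419, -0.496717) → end (x,ẋ)=(-1.817133, -5.980764)

1 0.5620 -0.1904 -0.4967
2 1.2120 -1.8171 -5.9808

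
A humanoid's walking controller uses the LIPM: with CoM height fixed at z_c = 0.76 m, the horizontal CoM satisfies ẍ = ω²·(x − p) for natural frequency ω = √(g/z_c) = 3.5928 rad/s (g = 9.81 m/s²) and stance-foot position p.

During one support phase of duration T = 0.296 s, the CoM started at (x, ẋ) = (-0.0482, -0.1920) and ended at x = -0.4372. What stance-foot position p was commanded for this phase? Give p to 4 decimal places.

p = 0.4686

ωT = 3.5928·0.296 = 1.063469; cosh(ωT) = 1.620828, sinh(ωT) = 1.275572
x(T) = p + (x₀−p)·cosh(ωT) + (ẋ₀/ω)·sinh(ωT) ⇒ p·(1 − cosh) = x(T) − x₀·cosh − (ẋ₀/ω)·sinh
numerator   = -0.4372 − (-0.0482)·1.620828 − (-0.1920/3.5928)·1.275572 = -0.290909
denominator = 1 − 1.620828 = -0.620828
p = -0.290909 / -0.620828 = 0.4686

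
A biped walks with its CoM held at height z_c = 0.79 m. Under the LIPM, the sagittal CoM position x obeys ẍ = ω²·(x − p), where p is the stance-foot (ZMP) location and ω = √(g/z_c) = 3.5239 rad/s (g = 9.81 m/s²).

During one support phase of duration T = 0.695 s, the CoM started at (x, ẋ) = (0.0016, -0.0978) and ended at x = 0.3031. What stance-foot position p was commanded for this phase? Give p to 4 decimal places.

p = -0.0938

ωT = 3.5239·0.695 = 2.449110; cosh(ωT) = 5.832207, sinh(ωT) = 5.745837
x(T) = p + (x₀−p)·cosh(ωT) + (ẋ₀/ω)·sinh(ωT) ⇒ p·(1 − cosh) = x(T) − x₀·cosh − (ẋ₀/ω)·sinh
numerator   = 0.3031 − (0.0016)·5.832207 − (-0.0978/3.5239)·5.745837 = 0.453235
denominator = 1 − 5.832207 = -4.832207
p = 0.453235 / -4.832207 = -0.0938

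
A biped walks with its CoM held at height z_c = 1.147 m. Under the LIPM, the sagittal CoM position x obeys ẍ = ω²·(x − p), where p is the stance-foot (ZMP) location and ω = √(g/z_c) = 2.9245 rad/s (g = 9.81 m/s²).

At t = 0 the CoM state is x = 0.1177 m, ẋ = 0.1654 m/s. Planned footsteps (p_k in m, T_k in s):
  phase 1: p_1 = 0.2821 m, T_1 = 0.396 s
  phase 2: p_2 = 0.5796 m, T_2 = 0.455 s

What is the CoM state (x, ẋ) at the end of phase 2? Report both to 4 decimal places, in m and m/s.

x = -0.6812, ẋ = -3.4037

phase 1: p=0.2821, T=0.396, ωT=1.158102, cosh=1.748983, sinh=1.434901; start (x,ẋ)=(0.117700, 0.165400) → end (x,ẋ)=(0.075720, -0.400601)
phase 2: p=0.5796, T=0.455, ωT=1.330647, cosh=2.023899, sinh=1.759593; start (x,ẋ)=(0.075720, -0.400601) → end (x,ẋ)=(-0.681233, -3.403706)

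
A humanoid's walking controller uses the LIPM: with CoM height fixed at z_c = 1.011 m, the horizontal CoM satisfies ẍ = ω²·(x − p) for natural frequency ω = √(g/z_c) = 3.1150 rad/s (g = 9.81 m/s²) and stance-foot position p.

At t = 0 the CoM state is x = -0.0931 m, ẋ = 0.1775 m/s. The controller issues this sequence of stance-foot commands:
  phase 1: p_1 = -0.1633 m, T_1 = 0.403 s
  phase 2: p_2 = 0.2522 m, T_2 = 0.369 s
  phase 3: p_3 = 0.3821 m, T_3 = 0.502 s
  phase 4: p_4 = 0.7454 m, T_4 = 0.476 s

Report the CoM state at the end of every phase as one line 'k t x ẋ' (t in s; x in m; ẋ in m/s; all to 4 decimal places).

phase 1: p=-0.1633, T=0.403, ωT=1.255345, cosh=1.897013, sinh=1.612036; start (x,ẋ)=(-0.093100, 0.177500) → end (x,ẋ)=(0.061728, 0.689229)
phase 2: p=0.2522, T=0.369, ωT=1.149435, cosh=1.736612, sinh=1.419797; start (x,ẋ)=(0.061728, 0.689229) → end (x,ẋ)=(0.235570, 0.354528)
phase 3: p=0.3821, T=0.502, ωT=1.563730, cosh=2.492979, sinh=2.283626; start (x,ẋ)=(0.235570, 0.354528) → end (x,ẋ)=(0.276710, -0.158512)
phase 4: p=0.7454, T=0.476, ωT=1.482740, cosh=2.316007, sinh=2.088992; start (x,ẋ)=(0.276710, -0.158512) → end (x,ẋ)=(-0.446392, -3.416981)

1 0.4030 0.0617 0.6892
2 0.7720 0.2356 0.3545
3 1.2740 0.2767 -0.1585
4 1.7500 -0.4464 -3.4170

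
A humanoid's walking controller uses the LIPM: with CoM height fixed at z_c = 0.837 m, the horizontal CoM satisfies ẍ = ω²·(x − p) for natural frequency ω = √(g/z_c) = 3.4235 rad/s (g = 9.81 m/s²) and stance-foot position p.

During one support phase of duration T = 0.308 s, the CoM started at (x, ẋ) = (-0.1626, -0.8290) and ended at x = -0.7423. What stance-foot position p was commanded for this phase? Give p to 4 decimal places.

p = 0.2876

ωT = 3.4235·0.308 = 1.054438; cosh(ωT) = 1.609375, sinh(ωT) = 1.260987
x(T) = p + (x₀−p)·cosh(ωT) + (ẋ₀/ω)·sinh(ωT) ⇒ p·(1 − cosh) = x(T) − x₀·cosh − (ẋ₀/ω)·sinh
numerator   = -0.7423 − (-0.1626)·1.609375 − (-0.8290/3.4235)·1.260987 = -0.175268
denominator = 1 − 1.609375 = -0.609375
p = -0.175268 / -0.609375 = 0.2876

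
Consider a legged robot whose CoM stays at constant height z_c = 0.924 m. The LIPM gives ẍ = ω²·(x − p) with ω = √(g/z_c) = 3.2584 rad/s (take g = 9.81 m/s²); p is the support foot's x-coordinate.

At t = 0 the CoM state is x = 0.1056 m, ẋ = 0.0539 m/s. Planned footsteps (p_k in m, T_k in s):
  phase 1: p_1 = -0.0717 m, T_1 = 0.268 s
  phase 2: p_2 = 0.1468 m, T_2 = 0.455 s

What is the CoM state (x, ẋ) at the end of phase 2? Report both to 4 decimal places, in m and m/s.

phase 1: p=-0.0717, T=0.268, ωT=0.873251, cosh=1.406138, sinh=0.988546; start (x,ẋ)=(0.105600, 0.053900) → end (x,ẋ)=(0.193961, 0.646888)
phase 2: p=0.1468, T=0.455, ωT=1.482572, cosh=2.315656, sinh=2.088603; start (x,ẋ)=(0.193961, 0.646888) → end (x,ẋ)=(0.670657, 1.818922)

x = 0.6707, ẋ = 1.8189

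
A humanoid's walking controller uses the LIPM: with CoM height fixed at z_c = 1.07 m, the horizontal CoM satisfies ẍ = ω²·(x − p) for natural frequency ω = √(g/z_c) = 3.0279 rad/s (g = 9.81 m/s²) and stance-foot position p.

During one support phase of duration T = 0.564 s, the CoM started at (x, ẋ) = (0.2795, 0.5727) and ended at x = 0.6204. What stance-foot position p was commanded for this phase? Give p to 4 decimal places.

ωT = 3.0279·0.564 = 1.707736; cosh(ωT) = 2.848866, sinh(ωT) = 2.667590
x(T) = p + (x₀−p)·cosh(ωT) + (ẋ₀/ω)·sinh(ωT) ⇒ p·(1 − cosh) = x(T) − x₀·cosh − (ẋ₀/ω)·sinh
numerator   = 0.6204 − (0.2795)·2.848866 − (0.5727/3.0279)·2.667590 = -0.680409
denominator = 1 − 2.848866 = -1.848866
p = -0.680409 / -1.848866 = 0.3680

p = 0.3680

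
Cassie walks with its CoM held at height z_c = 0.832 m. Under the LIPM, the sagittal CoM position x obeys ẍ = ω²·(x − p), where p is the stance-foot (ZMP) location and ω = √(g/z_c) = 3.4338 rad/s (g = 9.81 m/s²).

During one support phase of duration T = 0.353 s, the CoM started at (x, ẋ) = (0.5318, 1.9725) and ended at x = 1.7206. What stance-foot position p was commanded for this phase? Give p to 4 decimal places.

ωT = 3.4338·0.353 = 1.212131; cosh(ωT) = 1.829101, sinh(ωT) = 1.531539
x(T) = p + (x₀−p)·cosh(ωT) + (ẋ₀/ω)·sinh(ωT) ⇒ p·(1 − cosh) = x(T) − x₀·cosh − (ẋ₀/ω)·sinh
numerator   = 1.7206 − (0.5318)·1.829101 − (1.9725/3.4338)·1.531539 = -0.131888
denominator = 1 − 1.829101 = -0.829101
p = -0.131888 / -0.829101 = 0.1591

p = 0.1591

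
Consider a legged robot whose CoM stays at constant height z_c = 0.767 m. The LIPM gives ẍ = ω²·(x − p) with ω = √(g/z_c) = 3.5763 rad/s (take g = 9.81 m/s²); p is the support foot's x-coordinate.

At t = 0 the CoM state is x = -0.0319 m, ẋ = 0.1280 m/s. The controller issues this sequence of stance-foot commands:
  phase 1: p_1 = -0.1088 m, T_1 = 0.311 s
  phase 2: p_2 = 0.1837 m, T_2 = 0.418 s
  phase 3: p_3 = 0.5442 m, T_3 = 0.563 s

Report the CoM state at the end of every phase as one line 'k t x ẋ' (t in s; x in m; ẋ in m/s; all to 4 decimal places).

phase 1: p=-0.1088, T=0.311, ωT=1.112229, cosh=1.684978, sinh=1.356153; start (x,ẋ)=(-0.031900, 0.128000) → end (x,ẋ)=(0.069313, 0.588643)
phase 2: p=0.1837, T=0.418, ωT=1.494893, cosh=2.341567, sinh=2.117294; start (x,ẋ)=(0.069313, 0.588643) → end (x,ẋ)=(0.264353, 0.512200)
phase 3: p=0.5442, T=0.563, ωT=2.013457, cosh=3.811344, sinh=3.677818; start (x,ẋ)=(0.264353, 0.512200) → end (x,ẋ)=(0.004344, -1.728659)

1 0.3110 0.0693 0.5886
2 0.7290 0.2644 0.5122
3 1.2920 0.0043 -1.7287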